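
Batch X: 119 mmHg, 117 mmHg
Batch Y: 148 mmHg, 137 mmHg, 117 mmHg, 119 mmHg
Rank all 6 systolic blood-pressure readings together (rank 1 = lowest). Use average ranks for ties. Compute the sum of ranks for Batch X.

Sorted (ascending): 117, 117, 119, 119, 137, 148
The 2 values of 117 occupy positions 1–2 → average rank (1+2)/2 = 1.5.
The 2 values of 119 occupy positions 3–4 → average rank (3+4)/2 = 3.5.
Batch X values → pooled ranks: 119→3.5, 117→1.5
Rank sum = 3.5 + 1.5 = 5

5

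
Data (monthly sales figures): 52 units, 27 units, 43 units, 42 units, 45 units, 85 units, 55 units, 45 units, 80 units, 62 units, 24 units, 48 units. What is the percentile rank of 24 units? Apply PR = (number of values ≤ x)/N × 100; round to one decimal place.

8.3

N = 12.
Strictly below 24: 0. Equal to 24: 1.
PR = 1/12 × 100 = 8.3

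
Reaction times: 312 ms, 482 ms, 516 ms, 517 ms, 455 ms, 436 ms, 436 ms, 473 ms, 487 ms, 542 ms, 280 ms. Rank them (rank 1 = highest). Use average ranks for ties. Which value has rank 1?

Sorted (descending): 542, 517, 516, 487, 482, 473, 455, 436, 436, 312, 280
The 2 values of 436 occupy positions 8–9 → average rank (8+9)/2 = 8.5.
Rank 1 → value 542.

542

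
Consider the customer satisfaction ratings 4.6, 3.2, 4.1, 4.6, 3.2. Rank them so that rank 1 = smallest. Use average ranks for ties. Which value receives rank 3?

Sorted (ascending): 3.2, 3.2, 4.1, 4.6, 4.6
The 2 values of 3.2 occupy positions 1–2 → average rank (1+2)/2 = 1.5.
The 2 values of 4.6 occupy positions 4–5 → average rank (4+5)/2 = 4.5.
Rank 3 → value 4.1.

4.1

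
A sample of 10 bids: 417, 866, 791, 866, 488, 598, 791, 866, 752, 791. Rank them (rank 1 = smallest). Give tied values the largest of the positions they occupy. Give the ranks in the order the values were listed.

1, 10, 7, 10, 2, 3, 7, 10, 4, 7

Sorted (ascending): 417, 488, 598, 752, 791, 791, 791, 866, 866, 866
The 3 values of 791 occupy positions 5–7 → each gets rank 7.
The 3 values of 866 occupy positions 8–10 → each gets rank 10.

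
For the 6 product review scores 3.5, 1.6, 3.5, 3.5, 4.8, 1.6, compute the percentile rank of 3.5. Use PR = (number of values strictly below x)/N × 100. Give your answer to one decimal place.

N = 6.
Strictly below 3.5: 2. Equal to 3.5: 3.
PR = 2/6 × 100 = 33.3

33.3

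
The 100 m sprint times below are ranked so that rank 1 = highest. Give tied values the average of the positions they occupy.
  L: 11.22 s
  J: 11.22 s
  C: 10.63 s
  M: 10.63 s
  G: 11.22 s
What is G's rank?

2

Sorted (descending): 11.22, 11.22, 11.22, 10.63, 10.63
The 3 values of 11.22 occupy positions 1–3 → average rank 2.
The 2 values of 10.63 occupy positions 4–5 → average rank (4+5)/2 = 4.5.
G has value 11.22 s → rank 2.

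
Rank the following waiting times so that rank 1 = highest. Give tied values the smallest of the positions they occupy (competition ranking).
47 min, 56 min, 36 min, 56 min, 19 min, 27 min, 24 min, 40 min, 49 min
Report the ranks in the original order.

Sorted (descending): 56, 56, 49, 47, 40, 36, 27, 24, 19
The 2 values of 56 occupy positions 1–2 → each gets rank 1.

4, 1, 6, 1, 9, 7, 8, 5, 3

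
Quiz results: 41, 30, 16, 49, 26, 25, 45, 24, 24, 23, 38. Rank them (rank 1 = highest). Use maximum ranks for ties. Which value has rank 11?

16

Sorted (descending): 49, 45, 41, 38, 30, 26, 25, 24, 24, 23, 16
The 2 values of 24 occupy positions 8–9 → each gets rank 9.
Rank 11 → value 16.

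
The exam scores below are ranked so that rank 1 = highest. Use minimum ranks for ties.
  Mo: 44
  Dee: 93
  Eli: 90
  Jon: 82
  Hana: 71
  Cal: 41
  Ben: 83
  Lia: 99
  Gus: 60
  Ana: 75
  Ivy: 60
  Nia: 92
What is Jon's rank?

Sorted (descending): 99, 93, 92, 90, 83, 82, 75, 71, 60, 60, 44, 41
The 2 values of 60 occupy positions 9–10 → each gets rank 9.
Jon has value 82 → rank 6.

6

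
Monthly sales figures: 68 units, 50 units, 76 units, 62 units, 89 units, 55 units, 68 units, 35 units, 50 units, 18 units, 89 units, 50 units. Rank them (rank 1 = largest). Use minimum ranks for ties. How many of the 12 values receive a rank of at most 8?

10

Sorted (descending): 89, 89, 76, 68, 68, 62, 55, 50, 50, 50, 35, 18
The 2 values of 89 occupy positions 1–2 → each gets rank 1.
The 2 values of 68 occupy positions 4–5 → each gets rank 4.
The 3 values of 50 occupy positions 8–10 → each gets rank 8.
Ranks ≤ 8: {1, 1, 3, 4, 4, 6, 7, 8, 8, 8} → 10 values.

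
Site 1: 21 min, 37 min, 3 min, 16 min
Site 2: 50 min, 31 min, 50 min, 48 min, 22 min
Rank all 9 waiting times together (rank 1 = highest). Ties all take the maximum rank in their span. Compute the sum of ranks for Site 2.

18

Sorted (descending): 50, 50, 48, 37, 31, 22, 21, 16, 3
The 2 values of 50 occupy positions 1–2 → each gets rank 2.
Site 2 values → pooled ranks: 50→2, 31→5, 50→2, 48→3, 22→6
Rank sum = 2 + 5 + 2 + 3 + 6 = 18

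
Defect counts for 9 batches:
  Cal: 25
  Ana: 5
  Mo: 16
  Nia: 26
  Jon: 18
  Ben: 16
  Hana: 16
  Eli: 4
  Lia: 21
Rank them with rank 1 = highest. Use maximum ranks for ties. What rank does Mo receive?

Sorted (descending): 26, 25, 21, 18, 16, 16, 16, 5, 4
The 3 values of 16 occupy positions 5–7 → each gets rank 7.
Mo has value 16 → rank 7.

7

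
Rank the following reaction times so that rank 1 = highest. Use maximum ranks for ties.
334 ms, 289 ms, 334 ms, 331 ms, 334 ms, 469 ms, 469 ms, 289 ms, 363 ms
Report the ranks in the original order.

6, 9, 6, 7, 6, 2, 2, 9, 3

Sorted (descending): 469, 469, 363, 334, 334, 334, 331, 289, 289
The 2 values of 469 occupy positions 1–2 → each gets rank 2.
The 3 values of 334 occupy positions 4–6 → each gets rank 6.
The 2 values of 289 occupy positions 8–9 → each gets rank 9.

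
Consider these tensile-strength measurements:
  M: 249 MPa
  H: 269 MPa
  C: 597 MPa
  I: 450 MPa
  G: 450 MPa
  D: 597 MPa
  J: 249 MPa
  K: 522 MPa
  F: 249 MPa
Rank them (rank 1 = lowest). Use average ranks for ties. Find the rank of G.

Sorted (ascending): 249, 249, 249, 269, 450, 450, 522, 597, 597
The 3 values of 249 occupy positions 1–3 → average rank 2.
The 2 values of 450 occupy positions 5–6 → average rank (5+6)/2 = 5.5.
The 2 values of 597 occupy positions 8–9 → average rank (8+9)/2 = 8.5.
G has value 450 MPa → rank 5.5.

5.5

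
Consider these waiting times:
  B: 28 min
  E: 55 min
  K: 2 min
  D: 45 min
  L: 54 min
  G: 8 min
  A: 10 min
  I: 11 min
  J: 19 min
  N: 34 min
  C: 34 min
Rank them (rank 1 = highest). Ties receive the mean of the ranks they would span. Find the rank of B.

Sorted (descending): 55, 54, 45, 34, 34, 28, 19, 11, 10, 8, 2
The 2 values of 34 occupy positions 4–5 → average rank (4+5)/2 = 4.5.
B has value 28 min → rank 6.

6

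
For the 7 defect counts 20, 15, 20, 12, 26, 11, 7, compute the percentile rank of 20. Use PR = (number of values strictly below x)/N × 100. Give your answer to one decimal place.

57.1

N = 7.
Strictly below 20: 4. Equal to 20: 2.
PR = 4/7 × 100 = 57.1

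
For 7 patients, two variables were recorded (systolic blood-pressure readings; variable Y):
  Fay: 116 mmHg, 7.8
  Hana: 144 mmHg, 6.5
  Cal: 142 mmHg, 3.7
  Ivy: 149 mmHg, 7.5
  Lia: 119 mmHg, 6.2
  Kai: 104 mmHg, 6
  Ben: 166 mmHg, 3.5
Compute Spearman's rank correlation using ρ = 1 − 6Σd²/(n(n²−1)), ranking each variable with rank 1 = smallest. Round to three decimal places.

-0.250

Ranks of variable 1: 2, 5, 4, 6, 3, 1, 7
Ranks of variable 2: 7, 5, 2, 6, 4, 3, 1
d = r₁ − r₂: -5, 0, 2, 0, -1, -2, 6
d²: 25, 0, 4, 0, 1, 4, 36; Σd² = 70
ρ = 1 − 6·70/(7·48) = 1 − 420/336 = -0.250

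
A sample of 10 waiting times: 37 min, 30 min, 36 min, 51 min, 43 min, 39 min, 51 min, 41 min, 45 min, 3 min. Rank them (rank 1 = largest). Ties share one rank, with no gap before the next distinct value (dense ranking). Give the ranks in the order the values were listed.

6, 8, 7, 1, 3, 5, 1, 4, 2, 9

Sorted (descending): 51, 51, 45, 43, 41, 39, 37, 36, 30, 3
The 2 values of 51 share dense rank 1.
Remaining distinct values take the next consecutive integers.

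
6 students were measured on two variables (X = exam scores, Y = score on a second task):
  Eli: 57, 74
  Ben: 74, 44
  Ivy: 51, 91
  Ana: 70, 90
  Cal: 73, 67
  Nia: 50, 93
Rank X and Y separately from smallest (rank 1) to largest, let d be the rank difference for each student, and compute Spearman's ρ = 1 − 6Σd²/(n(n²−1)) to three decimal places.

-0.943

Ranks of variable 1: 3, 6, 2, 4, 5, 1
Ranks of variable 2: 3, 1, 5, 4, 2, 6
d = r₁ − r₂: 0, 5, -3, 0, 3, -5
d²: 0, 25, 9, 0, 9, 25; Σd² = 68
ρ = 1 − 6·68/(6·35) = 1 − 408/210 = -0.943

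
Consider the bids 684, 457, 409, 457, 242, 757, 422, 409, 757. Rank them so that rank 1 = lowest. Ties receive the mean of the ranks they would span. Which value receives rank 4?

Sorted (ascending): 242, 409, 409, 422, 457, 457, 684, 757, 757
The 2 values of 409 occupy positions 2–3 → average rank (2+3)/2 = 2.5.
The 2 values of 457 occupy positions 5–6 → average rank (5+6)/2 = 5.5.
The 2 values of 757 occupy positions 8–9 → average rank (8+9)/2 = 8.5.
Rank 4 → value 422.

422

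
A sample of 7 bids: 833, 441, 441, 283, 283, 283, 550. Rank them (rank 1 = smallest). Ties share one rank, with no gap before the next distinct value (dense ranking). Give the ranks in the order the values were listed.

Sorted (ascending): 283, 283, 283, 441, 441, 550, 833
The 3 values of 283 share dense rank 1.
The 2 values of 441 share dense rank 2.
Remaining distinct values take the next consecutive integers.

4, 2, 2, 1, 1, 1, 3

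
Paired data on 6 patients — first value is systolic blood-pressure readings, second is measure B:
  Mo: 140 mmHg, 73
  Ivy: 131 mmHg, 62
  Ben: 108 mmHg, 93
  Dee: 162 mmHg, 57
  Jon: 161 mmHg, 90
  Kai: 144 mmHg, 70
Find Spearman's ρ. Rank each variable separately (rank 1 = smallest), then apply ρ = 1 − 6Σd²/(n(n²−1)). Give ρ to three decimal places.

Ranks of variable 1: 3, 2, 1, 6, 5, 4
Ranks of variable 2: 4, 2, 6, 1, 5, 3
d = r₁ − r₂: -1, 0, -5, 5, 0, 1
d²: 1, 0, 25, 25, 0, 1; Σd² = 52
ρ = 1 − 6·52/(6·35) = 1 − 312/210 = -0.486

-0.486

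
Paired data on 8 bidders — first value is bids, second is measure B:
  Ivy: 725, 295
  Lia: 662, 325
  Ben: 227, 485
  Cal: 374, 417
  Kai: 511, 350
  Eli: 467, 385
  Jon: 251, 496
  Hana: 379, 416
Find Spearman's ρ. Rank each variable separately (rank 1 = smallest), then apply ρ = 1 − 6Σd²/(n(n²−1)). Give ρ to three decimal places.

-0.976

Ranks of variable 1: 8, 7, 1, 3, 6, 5, 2, 4
Ranks of variable 2: 1, 2, 7, 6, 3, 4, 8, 5
d = r₁ − r₂: 7, 5, -6, -3, 3, 1, -6, -1
d²: 49, 25, 36, 9, 9, 1, 36, 1; Σd² = 166
ρ = 1 − 6·166/(8·63) = 1 − 996/504 = -0.976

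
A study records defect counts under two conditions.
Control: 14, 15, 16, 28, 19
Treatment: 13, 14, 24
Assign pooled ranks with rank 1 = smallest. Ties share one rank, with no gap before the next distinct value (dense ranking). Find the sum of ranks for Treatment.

Sorted (ascending): 13, 14, 14, 15, 16, 19, 24, 28
The 2 values of 14 share dense rank 2.
Remaining distinct values take the next consecutive integers.
Treatment values → pooled ranks: 13→1, 14→2, 24→6
Rank sum = 1 + 2 + 6 = 9

9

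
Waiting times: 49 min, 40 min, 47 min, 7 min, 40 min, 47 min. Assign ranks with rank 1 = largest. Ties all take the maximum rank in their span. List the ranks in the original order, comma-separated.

1, 5, 3, 6, 5, 3

Sorted (descending): 49, 47, 47, 40, 40, 7
The 2 values of 47 occupy positions 2–3 → each gets rank 3.
The 2 values of 40 occupy positions 4–5 → each gets rank 5.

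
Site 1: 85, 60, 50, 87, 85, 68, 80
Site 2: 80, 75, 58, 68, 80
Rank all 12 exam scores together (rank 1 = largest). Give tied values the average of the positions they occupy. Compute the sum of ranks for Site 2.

Sorted (descending): 87, 85, 85, 80, 80, 80, 75, 68, 68, 60, 58, 50
The 2 values of 85 occupy positions 2–3 → average rank (2+3)/2 = 2.5.
The 3 values of 80 occupy positions 4–6 → average rank 5.
The 2 values of 68 occupy positions 8–9 → average rank (8+9)/2 = 8.5.
Site 2 values → pooled ranks: 80→5, 75→7, 58→11, 68→8.5, 80→5
Rank sum = 5 + 7 + 11 + 8.5 + 5 = 36.5

36.5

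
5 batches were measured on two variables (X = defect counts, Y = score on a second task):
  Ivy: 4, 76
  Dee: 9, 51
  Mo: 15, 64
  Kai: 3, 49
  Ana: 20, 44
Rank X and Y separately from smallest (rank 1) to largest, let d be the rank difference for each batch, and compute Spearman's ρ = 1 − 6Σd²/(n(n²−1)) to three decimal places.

-0.300

Ranks of variable 1: 2, 3, 4, 1, 5
Ranks of variable 2: 5, 3, 4, 2, 1
d = r₁ − r₂: -3, 0, 0, -1, 4
d²: 9, 0, 0, 1, 16; Σd² = 26
ρ = 1 − 6·26/(5·24) = 1 − 156/120 = -0.300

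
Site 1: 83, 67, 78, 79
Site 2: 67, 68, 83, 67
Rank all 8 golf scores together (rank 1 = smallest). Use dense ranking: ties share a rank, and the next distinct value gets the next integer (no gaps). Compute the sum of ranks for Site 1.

13

Sorted (ascending): 67, 67, 67, 68, 78, 79, 83, 83
The 3 values of 67 share dense rank 1.
The 2 values of 83 share dense rank 5.
Remaining distinct values take the next consecutive integers.
Site 1 values → pooled ranks: 83→5, 67→1, 78→3, 79→4
Rank sum = 5 + 1 + 3 + 4 = 13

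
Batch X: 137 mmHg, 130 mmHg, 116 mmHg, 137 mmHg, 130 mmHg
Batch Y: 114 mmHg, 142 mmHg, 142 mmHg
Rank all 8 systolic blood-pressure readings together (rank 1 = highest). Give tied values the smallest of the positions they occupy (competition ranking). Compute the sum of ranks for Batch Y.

Sorted (descending): 142, 142, 137, 137, 130, 130, 116, 114
The 2 values of 142 occupy positions 1–2 → each gets rank 1.
The 2 values of 137 occupy positions 3–4 → each gets rank 3.
The 2 values of 130 occupy positions 5–6 → each gets rank 5.
Batch Y values → pooled ranks: 114→8, 142→1, 142→1
Rank sum = 8 + 1 + 1 = 10

10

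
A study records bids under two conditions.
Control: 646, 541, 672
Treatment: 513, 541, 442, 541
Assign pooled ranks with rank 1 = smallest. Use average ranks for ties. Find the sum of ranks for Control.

Sorted (ascending): 442, 513, 541, 541, 541, 646, 672
The 3 values of 541 occupy positions 3–5 → average rank 4.
Control values → pooled ranks: 646→6, 541→4, 672→7
Rank sum = 6 + 4 + 7 = 17

17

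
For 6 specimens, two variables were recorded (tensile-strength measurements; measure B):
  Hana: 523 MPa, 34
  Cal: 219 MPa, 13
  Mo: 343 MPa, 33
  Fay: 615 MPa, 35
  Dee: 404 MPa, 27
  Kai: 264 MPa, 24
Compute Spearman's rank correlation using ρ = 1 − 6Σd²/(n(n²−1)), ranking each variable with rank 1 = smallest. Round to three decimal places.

0.943

Ranks of variable 1: 5, 1, 3, 6, 4, 2
Ranks of variable 2: 5, 1, 4, 6, 3, 2
d = r₁ − r₂: 0, 0, -1, 0, 1, 0
d²: 0, 0, 1, 0, 1, 0; Σd² = 2
ρ = 1 − 6·2/(6·35) = 1 − 12/210 = 0.943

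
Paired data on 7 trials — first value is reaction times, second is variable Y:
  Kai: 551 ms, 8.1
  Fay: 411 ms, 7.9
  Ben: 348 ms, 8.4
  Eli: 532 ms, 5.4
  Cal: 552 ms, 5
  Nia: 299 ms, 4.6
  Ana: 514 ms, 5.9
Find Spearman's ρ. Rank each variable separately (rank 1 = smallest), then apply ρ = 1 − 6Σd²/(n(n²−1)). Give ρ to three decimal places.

-0.036

Ranks of variable 1: 6, 3, 2, 5, 7, 1, 4
Ranks of variable 2: 6, 5, 7, 3, 2, 1, 4
d = r₁ − r₂: 0, -2, -5, 2, 5, 0, 0
d²: 0, 4, 25, 4, 25, 0, 0; Σd² = 58
ρ = 1 − 6·58/(7·48) = 1 − 348/336 = -0.036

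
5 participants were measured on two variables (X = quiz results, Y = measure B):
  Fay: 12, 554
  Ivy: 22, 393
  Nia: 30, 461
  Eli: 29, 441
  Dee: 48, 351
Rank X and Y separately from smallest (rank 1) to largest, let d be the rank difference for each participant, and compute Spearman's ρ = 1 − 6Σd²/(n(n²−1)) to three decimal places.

-0.600

Ranks of variable 1: 1, 2, 4, 3, 5
Ranks of variable 2: 5, 2, 4, 3, 1
d = r₁ − r₂: -4, 0, 0, 0, 4
d²: 16, 0, 0, 0, 16; Σd² = 32
ρ = 1 − 6·32/(5·24) = 1 − 192/120 = -0.600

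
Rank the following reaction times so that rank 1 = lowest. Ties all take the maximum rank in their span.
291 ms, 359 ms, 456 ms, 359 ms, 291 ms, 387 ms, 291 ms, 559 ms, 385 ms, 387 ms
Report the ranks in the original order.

Sorted (ascending): 291, 291, 291, 359, 359, 385, 387, 387, 456, 559
The 3 values of 291 occupy positions 1–3 → each gets rank 3.
The 2 values of 359 occupy positions 4–5 → each gets rank 5.
The 2 values of 387 occupy positions 7–8 → each gets rank 8.

3, 5, 9, 5, 3, 8, 3, 10, 6, 8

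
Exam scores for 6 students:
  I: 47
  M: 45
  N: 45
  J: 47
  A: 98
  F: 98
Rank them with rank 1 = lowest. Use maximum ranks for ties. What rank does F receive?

6

Sorted (ascending): 45, 45, 47, 47, 98, 98
The 2 values of 45 occupy positions 1–2 → each gets rank 2.
The 2 values of 47 occupy positions 3–4 → each gets rank 4.
The 2 values of 98 occupy positions 5–6 → each gets rank 6.
F has value 98 → rank 6.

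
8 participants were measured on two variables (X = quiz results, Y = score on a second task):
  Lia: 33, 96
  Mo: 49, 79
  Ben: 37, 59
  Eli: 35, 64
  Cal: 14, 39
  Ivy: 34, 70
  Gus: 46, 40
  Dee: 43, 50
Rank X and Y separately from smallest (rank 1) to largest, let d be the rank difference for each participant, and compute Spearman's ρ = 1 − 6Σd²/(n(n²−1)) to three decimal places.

Ranks of variable 1: 2, 8, 5, 4, 1, 3, 7, 6
Ranks of variable 2: 8, 7, 4, 5, 1, 6, 2, 3
d = r₁ − r₂: -6, 1, 1, -1, 0, -3, 5, 3
d²: 36, 1, 1, 1, 0, 9, 25, 9; Σd² = 82
ρ = 1 − 6·82/(8·63) = 1 − 492/504 = 0.024

0.024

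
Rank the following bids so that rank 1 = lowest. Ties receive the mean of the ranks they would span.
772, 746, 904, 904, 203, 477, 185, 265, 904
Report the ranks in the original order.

Sorted (ascending): 185, 203, 265, 477, 746, 772, 904, 904, 904
The 3 values of 904 occupy positions 7–9 → average rank 8.

6, 5, 8, 8, 2, 4, 1, 3, 8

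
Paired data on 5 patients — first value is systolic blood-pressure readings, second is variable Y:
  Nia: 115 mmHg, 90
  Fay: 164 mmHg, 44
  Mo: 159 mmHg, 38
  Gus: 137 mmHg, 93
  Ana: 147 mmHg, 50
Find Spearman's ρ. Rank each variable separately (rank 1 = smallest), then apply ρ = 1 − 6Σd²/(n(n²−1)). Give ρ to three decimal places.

Ranks of variable 1: 1, 5, 4, 2, 3
Ranks of variable 2: 4, 2, 1, 5, 3
d = r₁ − r₂: -3, 3, 3, -3, 0
d²: 9, 9, 9, 9, 0; Σd² = 36
ρ = 1 − 6·36/(5·24) = 1 − 216/120 = -0.800

-0.800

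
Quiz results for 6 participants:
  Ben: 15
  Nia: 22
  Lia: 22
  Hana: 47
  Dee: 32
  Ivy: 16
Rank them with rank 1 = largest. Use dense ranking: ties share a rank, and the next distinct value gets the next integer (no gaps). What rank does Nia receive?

Sorted (descending): 47, 32, 22, 22, 16, 15
The 2 values of 22 share dense rank 3.
Remaining distinct values take the next consecutive integers.
Nia has value 22 → rank 3.

3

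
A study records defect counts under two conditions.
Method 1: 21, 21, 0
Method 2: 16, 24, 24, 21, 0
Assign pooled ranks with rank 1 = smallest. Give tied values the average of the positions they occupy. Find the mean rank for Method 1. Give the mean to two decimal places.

Sorted (ascending): 0, 0, 16, 21, 21, 21, 24, 24
The 2 values of 0 occupy positions 1–2 → average rank (1+2)/2 = 1.5.
The 3 values of 21 occupy positions 4–6 → average rank 5.
The 2 values of 24 occupy positions 7–8 → average rank (7+8)/2 = 7.5.
Method 1 values → pooled ranks: 21→5, 21→5, 0→1.5
Mean rank = (5 + 5 + 1.5) / 3 = 3.83

3.83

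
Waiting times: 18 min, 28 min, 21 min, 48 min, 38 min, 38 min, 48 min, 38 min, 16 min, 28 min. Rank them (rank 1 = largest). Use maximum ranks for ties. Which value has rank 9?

Sorted (descending): 48, 48, 38, 38, 38, 28, 28, 21, 18, 16
The 2 values of 48 occupy positions 1–2 → each gets rank 2.
The 3 values of 38 occupy positions 3–5 → each gets rank 5.
The 2 values of 28 occupy positions 6–7 → each gets rank 7.
Rank 9 → value 18.

18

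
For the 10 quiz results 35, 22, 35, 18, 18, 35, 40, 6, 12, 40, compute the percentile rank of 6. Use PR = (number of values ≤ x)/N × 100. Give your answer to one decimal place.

N = 10.
Strictly below 6: 0. Equal to 6: 1.
PR = 1/10 × 100 = 10.0

10.0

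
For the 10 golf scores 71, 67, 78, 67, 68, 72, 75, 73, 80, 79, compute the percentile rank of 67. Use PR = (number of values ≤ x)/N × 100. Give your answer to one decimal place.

20.0

N = 10.
Strictly below 67: 0. Equal to 67: 2.
PR = 2/10 × 100 = 20.0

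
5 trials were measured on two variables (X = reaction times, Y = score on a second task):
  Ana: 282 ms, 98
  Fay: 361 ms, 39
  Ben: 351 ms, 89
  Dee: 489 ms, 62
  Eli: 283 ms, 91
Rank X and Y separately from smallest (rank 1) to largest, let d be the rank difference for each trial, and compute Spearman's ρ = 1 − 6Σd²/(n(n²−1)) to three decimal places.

Ranks of variable 1: 1, 4, 3, 5, 2
Ranks of variable 2: 5, 1, 3, 2, 4
d = r₁ − r₂: -4, 3, 0, 3, -2
d²: 16, 9, 0, 9, 4; Σd² = 38
ρ = 1 − 6·38/(5·24) = 1 − 228/120 = -0.900

-0.900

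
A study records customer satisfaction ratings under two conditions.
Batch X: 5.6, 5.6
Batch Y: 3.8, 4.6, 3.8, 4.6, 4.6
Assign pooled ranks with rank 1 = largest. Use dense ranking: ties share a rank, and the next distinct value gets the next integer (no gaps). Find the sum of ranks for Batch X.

Sorted (descending): 5.6, 5.6, 4.6, 4.6, 4.6, 3.8, 3.8
The 2 values of 5.6 share dense rank 1.
The 3 values of 4.6 share dense rank 2.
The 2 values of 3.8 share dense rank 3.
Batch X values → pooled ranks: 5.6→1, 5.6→1
Rank sum = 1 + 1 = 2

2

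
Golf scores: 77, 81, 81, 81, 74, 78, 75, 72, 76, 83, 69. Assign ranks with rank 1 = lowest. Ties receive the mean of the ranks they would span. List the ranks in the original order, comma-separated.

6, 9, 9, 9, 3, 7, 4, 2, 5, 11, 1

Sorted (ascending): 69, 72, 74, 75, 76, 77, 78, 81, 81, 81, 83
The 3 values of 81 occupy positions 8–10 → average rank 9.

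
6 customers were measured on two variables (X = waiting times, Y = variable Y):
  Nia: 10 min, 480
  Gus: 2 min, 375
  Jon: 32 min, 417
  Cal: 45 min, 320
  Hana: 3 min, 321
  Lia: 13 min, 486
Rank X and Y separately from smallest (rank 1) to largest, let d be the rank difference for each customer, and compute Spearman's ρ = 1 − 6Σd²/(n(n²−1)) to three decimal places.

-0.086

Ranks of variable 1: 3, 1, 5, 6, 2, 4
Ranks of variable 2: 5, 3, 4, 1, 2, 6
d = r₁ − r₂: -2, -2, 1, 5, 0, -2
d²: 4, 4, 1, 25, 0, 4; Σd² = 38
ρ = 1 − 6·38/(6·35) = 1 − 228/210 = -0.086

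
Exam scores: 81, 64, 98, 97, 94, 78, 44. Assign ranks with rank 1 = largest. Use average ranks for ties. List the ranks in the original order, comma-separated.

Sorted (descending): 98, 97, 94, 81, 78, 64, 44
No ties — each value takes its position as its rank.

4, 6, 1, 2, 3, 5, 7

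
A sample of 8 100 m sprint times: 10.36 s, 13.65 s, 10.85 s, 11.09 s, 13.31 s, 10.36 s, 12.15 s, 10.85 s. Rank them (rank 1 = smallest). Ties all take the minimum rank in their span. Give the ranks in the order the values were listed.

1, 8, 3, 5, 7, 1, 6, 3

Sorted (ascending): 10.36, 10.36, 10.85, 10.85, 11.09, 12.15, 13.31, 13.65
The 2 values of 10.36 occupy positions 1–2 → each gets rank 1.
The 2 values of 10.85 occupy positions 3–4 → each gets rank 3.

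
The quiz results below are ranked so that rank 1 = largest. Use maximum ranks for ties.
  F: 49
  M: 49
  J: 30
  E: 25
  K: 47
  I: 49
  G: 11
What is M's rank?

3

Sorted (descending): 49, 49, 49, 47, 30, 25, 11
The 3 values of 49 occupy positions 1–3 → each gets rank 3.
M has value 49 → rank 3.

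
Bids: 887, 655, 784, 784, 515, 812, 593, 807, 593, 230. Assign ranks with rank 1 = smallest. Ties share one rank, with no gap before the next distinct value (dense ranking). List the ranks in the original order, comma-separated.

Sorted (ascending): 230, 515, 593, 593, 655, 784, 784, 807, 812, 887
The 2 values of 593 share dense rank 3.
The 2 values of 784 share dense rank 5.
Remaining distinct values take the next consecutive integers.

8, 4, 5, 5, 2, 7, 3, 6, 3, 1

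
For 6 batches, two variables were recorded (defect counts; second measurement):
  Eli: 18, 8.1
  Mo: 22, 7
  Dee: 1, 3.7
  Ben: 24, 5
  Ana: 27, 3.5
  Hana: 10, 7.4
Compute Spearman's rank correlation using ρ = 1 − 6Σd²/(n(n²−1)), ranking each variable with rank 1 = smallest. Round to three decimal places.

-0.371

Ranks of variable 1: 3, 4, 1, 5, 6, 2
Ranks of variable 2: 6, 4, 2, 3, 1, 5
d = r₁ − r₂: -3, 0, -1, 2, 5, -3
d²: 9, 0, 1, 4, 25, 9; Σd² = 48
ρ = 1 − 6·48/(6·35) = 1 − 288/210 = -0.371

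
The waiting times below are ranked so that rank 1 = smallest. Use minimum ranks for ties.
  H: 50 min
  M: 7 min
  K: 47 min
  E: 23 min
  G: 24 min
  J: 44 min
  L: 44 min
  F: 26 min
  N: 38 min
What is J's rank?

6

Sorted (ascending): 7, 23, 24, 26, 38, 44, 44, 47, 50
The 2 values of 44 occupy positions 6–7 → each gets rank 6.
J has value 44 min → rank 6.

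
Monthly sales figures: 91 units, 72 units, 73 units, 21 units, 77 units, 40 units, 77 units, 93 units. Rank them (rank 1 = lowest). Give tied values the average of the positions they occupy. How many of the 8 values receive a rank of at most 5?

4

Sorted (ascending): 21, 40, 72, 73, 77, 77, 91, 93
The 2 values of 77 occupy positions 5–6 → average rank (5+6)/2 = 5.5.
Ranks ≤ 5: {1, 2, 3, 4} → 4 values.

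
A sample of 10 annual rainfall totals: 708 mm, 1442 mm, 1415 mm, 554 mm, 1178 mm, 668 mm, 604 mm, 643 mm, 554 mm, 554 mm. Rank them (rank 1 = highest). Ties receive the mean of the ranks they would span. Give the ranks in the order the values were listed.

4, 1, 2, 9, 3, 5, 7, 6, 9, 9

Sorted (descending): 1442, 1415, 1178, 708, 668, 643, 604, 554, 554, 554
The 3 values of 554 occupy positions 8–10 → average rank 9.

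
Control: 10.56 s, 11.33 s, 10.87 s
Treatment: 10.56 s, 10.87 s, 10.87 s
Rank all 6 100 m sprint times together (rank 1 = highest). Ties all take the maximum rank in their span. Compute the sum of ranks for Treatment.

Sorted (descending): 11.33, 10.87, 10.87, 10.87, 10.56, 10.56
The 3 values of 10.87 occupy positions 2–4 → each gets rank 4.
The 2 values of 10.56 occupy positions 5–6 → each gets rank 6.
Treatment values → pooled ranks: 10.56→6, 10.87→4, 10.87→4
Rank sum = 6 + 4 + 4 = 14

14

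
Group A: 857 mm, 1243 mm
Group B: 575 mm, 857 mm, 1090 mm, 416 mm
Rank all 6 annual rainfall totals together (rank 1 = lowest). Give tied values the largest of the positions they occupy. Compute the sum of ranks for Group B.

Sorted (ascending): 416, 575, 857, 857, 1090, 1243
The 2 values of 857 occupy positions 3–4 → each gets rank 4.
Group B values → pooled ranks: 575→2, 857→4, 1090→5, 416→1
Rank sum = 2 + 4 + 5 + 1 = 12

12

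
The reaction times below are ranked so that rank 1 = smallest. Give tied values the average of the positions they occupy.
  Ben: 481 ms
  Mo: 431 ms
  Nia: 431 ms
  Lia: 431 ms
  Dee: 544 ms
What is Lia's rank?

Sorted (ascending): 431, 431, 431, 481, 544
The 3 values of 431 occupy positions 1–3 → average rank 2.
Lia has value 431 ms → rank 2.

2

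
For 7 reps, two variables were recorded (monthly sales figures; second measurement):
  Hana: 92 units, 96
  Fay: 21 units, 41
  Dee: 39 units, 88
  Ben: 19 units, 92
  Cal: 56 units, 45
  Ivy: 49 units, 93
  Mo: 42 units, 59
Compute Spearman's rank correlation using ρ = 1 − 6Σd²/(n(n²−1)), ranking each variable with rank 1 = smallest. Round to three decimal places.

0.357

Ranks of variable 1: 7, 2, 3, 1, 6, 5, 4
Ranks of variable 2: 7, 1, 4, 5, 2, 6, 3
d = r₁ − r₂: 0, 1, -1, -4, 4, -1, 1
d²: 0, 1, 1, 16, 16, 1, 1; Σd² = 36
ρ = 1 − 6·36/(7·48) = 1 − 216/336 = 0.357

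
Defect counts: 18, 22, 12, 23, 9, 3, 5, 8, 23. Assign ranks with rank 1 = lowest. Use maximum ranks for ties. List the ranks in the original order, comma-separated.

6, 7, 5, 9, 4, 1, 2, 3, 9

Sorted (ascending): 3, 5, 8, 9, 12, 18, 22, 23, 23
The 2 values of 23 occupy positions 8–9 → each gets rank 9.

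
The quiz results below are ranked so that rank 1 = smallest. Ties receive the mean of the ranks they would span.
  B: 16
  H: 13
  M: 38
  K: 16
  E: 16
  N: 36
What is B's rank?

3

Sorted (ascending): 13, 16, 16, 16, 36, 38
The 3 values of 16 occupy positions 2–4 → average rank 3.
B has value 16 → rank 3.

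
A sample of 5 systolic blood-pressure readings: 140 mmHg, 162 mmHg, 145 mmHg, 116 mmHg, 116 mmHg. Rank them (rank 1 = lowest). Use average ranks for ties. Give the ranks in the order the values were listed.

3, 5, 4, 1.5, 1.5

Sorted (ascending): 116, 116, 140, 145, 162
The 2 values of 116 occupy positions 1–2 → average rank (1+2)/2 = 1.5.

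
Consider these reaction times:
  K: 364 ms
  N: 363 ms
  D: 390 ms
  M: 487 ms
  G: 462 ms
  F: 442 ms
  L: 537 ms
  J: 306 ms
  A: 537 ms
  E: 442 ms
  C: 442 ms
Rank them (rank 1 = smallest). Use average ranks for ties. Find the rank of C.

Sorted (ascending): 306, 363, 364, 390, 442, 442, 442, 462, 487, 537, 537
The 3 values of 442 occupy positions 5–7 → average rank 6.
The 2 values of 537 occupy positions 10–11 → average rank (10+11)/2 = 10.5.
C has value 442 ms → rank 6.

6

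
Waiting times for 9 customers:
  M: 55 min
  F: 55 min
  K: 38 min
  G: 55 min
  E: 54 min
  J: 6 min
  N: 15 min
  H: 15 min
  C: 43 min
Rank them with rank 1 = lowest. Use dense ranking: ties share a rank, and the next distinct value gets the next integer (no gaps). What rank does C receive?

Sorted (ascending): 6, 15, 15, 38, 43, 54, 55, 55, 55
The 2 values of 15 share dense rank 2.
The 3 values of 55 share dense rank 6.
Remaining distinct values take the next consecutive integers.
C has value 43 min → rank 4.

4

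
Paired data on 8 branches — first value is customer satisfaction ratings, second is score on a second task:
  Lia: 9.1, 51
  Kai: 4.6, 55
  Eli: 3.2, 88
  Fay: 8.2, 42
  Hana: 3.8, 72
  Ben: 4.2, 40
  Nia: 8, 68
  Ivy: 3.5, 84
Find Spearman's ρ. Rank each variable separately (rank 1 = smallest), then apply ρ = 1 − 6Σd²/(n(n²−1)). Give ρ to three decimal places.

-0.714

Ranks of variable 1: 8, 5, 1, 7, 3, 4, 6, 2
Ranks of variable 2: 3, 4, 8, 2, 6, 1, 5, 7
d = r₁ − r₂: 5, 1, -7, 5, -3, 3, 1, -5
d²: 25, 1, 49, 25, 9, 9, 1, 25; Σd² = 144
ρ = 1 − 6·144/(8·63) = 1 − 864/504 = -0.714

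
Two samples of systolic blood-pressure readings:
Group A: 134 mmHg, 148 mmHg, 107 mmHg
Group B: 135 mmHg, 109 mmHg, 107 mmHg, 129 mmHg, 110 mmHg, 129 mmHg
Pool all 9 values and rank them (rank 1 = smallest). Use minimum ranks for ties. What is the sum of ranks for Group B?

26

Sorted (ascending): 107, 107, 109, 110, 129, 129, 134, 135, 148
The 2 values of 107 occupy positions 1–2 → each gets rank 1.
The 2 values of 129 occupy positions 5–6 → each gets rank 5.
Group B values → pooled ranks: 135→8, 109→3, 107→1, 129→5, 110→4, 129→5
Rank sum = 8 + 3 + 1 + 5 + 4 + 5 = 26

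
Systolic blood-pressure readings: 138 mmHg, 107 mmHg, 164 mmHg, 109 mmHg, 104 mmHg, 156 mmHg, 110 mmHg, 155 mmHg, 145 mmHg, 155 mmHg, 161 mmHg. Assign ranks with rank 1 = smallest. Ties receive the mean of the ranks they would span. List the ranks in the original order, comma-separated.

5, 2, 11, 3, 1, 9, 4, 7.5, 6, 7.5, 10

Sorted (ascending): 104, 107, 109, 110, 138, 145, 155, 155, 156, 161, 164
The 2 values of 155 occupy positions 7–8 → average rank (7+8)/2 = 7.5.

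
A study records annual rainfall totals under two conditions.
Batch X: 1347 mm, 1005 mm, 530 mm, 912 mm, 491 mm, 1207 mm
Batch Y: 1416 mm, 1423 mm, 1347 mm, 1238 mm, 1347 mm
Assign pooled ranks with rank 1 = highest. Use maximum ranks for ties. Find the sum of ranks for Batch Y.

Sorted (descending): 1423, 1416, 1347, 1347, 1347, 1238, 1207, 1005, 912, 530, 491
The 3 values of 1347 occupy positions 3–5 → each gets rank 5.
Batch Y values → pooled ranks: 1416→2, 1423→1, 1347→5, 1238→6, 1347→5
Rank sum = 2 + 1 + 5 + 6 + 5 = 19

19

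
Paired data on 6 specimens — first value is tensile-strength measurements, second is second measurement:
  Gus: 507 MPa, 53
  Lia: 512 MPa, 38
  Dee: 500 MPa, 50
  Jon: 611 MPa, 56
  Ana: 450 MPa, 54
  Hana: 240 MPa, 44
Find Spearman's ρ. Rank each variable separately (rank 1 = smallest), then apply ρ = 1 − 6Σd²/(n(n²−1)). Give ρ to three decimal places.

Ranks of variable 1: 4, 5, 3, 6, 2, 1
Ranks of variable 2: 4, 1, 3, 6, 5, 2
d = r₁ − r₂: 0, 4, 0, 0, -3, -1
d²: 0, 16, 0, 0, 9, 1; Σd² = 26
ρ = 1 − 6·26/(6·35) = 1 − 156/210 = 0.257

0.257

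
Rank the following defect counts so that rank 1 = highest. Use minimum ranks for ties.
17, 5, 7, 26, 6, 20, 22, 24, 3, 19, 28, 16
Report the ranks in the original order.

Sorted (descending): 28, 26, 24, 22, 20, 19, 17, 16, 7, 6, 5, 3
No ties — each value takes its position as its rank.

7, 11, 9, 2, 10, 5, 4, 3, 12, 6, 1, 8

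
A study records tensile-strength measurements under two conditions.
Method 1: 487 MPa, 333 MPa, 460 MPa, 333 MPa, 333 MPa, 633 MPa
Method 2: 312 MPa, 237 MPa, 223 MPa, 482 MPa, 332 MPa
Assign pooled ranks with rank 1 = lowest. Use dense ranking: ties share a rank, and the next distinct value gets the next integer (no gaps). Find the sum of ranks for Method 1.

38

Sorted (ascending): 223, 237, 312, 332, 333, 333, 333, 460, 482, 487, 633
The 3 values of 333 share dense rank 5.
Remaining distinct values take the next consecutive integers.
Method 1 values → pooled ranks: 487→8, 333→5, 460→6, 333→5, 333→5, 633→9
Rank sum = 8 + 5 + 6 + 5 + 5 + 9 = 38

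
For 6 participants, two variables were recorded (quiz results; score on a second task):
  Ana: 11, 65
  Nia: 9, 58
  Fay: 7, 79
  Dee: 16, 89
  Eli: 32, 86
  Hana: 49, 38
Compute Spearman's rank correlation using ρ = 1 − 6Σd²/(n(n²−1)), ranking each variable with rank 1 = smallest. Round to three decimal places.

-0.086

Ranks of variable 1: 3, 2, 1, 4, 5, 6
Ranks of variable 2: 3, 2, 4, 6, 5, 1
d = r₁ − r₂: 0, 0, -3, -2, 0, 5
d²: 0, 0, 9, 4, 0, 25; Σd² = 38
ρ = 1 − 6·38/(6·35) = 1 − 228/210 = -0.086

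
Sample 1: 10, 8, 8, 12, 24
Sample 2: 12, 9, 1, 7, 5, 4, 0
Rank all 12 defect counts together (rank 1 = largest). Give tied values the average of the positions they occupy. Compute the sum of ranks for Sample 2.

Sorted (descending): 24, 12, 12, 10, 9, 8, 8, 7, 5, 4, 1, 0
The 2 values of 12 occupy positions 2–3 → average rank (2+3)/2 = 2.5.
The 2 values of 8 occupy positions 6–7 → average rank (6+7)/2 = 6.5.
Sample 2 values → pooled ranks: 12→2.5, 9→5, 1→11, 7→8, 5→9, 4→10, 0→12
Rank sum = 2.5 + 5 + 11 + 8 + 9 + 10 + 12 = 57.5

57.5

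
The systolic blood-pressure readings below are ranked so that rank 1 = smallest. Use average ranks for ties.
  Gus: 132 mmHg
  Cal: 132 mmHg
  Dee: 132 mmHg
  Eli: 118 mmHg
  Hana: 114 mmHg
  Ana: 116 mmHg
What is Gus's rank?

Sorted (ascending): 114, 116, 118, 132, 132, 132
The 3 values of 132 occupy positions 4–6 → average rank 5.
Gus has value 132 mmHg → rank 5.

5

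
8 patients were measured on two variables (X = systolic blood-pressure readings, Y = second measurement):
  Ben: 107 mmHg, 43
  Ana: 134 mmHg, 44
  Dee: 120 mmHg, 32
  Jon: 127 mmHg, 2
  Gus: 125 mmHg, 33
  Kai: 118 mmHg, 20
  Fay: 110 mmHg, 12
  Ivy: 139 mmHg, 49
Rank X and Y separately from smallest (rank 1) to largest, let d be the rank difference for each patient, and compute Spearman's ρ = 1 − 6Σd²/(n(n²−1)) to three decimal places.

Ranks of variable 1: 1, 7, 4, 6, 5, 3, 2, 8
Ranks of variable 2: 6, 7, 4, 1, 5, 3, 2, 8
d = r₁ − r₂: -5, 0, 0, 5, 0, 0, 0, 0
d²: 25, 0, 0, 25, 0, 0, 0, 0; Σd² = 50
ρ = 1 − 6·50/(8·63) = 1 − 300/504 = 0.405

0.405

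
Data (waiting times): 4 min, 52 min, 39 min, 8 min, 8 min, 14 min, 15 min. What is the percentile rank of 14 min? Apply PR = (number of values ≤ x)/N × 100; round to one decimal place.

57.1

N = 7.
Strictly below 14: 3. Equal to 14: 1.
PR = 4/7 × 100 = 57.1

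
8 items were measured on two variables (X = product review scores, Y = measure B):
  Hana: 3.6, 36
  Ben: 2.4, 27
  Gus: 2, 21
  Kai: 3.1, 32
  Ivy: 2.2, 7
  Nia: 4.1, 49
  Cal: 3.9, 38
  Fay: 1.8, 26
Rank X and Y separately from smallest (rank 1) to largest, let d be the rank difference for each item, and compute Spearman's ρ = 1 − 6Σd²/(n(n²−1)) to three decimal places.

Ranks of variable 1: 6, 4, 2, 5, 3, 8, 7, 1
Ranks of variable 2: 6, 4, 2, 5, 1, 8, 7, 3
d = r₁ − r₂: 0, 0, 0, 0, 2, 0, 0, -2
d²: 0, 0, 0, 0, 4, 0, 0, 4; Σd² = 8
ρ = 1 − 6·8/(8·63) = 1 − 48/504 = 0.905

0.905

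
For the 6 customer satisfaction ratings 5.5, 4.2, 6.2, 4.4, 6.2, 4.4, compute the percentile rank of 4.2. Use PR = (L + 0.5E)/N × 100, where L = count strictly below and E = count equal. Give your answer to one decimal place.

8.3

N = 6.
Strictly below 4.2: 0. Equal to 4.2: 1.
PR = (0 + 0.5·1)/6 × 100 = 8.3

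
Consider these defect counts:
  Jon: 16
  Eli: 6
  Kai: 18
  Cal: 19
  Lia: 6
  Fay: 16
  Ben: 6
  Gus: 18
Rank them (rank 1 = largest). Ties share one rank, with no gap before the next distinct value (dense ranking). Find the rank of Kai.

Sorted (descending): 19, 18, 18, 16, 16, 6, 6, 6
The 2 values of 18 share dense rank 2.
The 2 values of 16 share dense rank 3.
The 3 values of 6 share dense rank 4.
Remaining distinct values take the next consecutive integers.
Kai has value 18 → rank 2.

2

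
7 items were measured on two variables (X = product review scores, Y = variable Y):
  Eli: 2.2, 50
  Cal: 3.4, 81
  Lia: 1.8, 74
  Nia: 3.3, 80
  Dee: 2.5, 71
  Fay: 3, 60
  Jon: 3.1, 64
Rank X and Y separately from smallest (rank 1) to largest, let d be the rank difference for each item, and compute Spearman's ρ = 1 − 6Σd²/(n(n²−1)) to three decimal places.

0.536

Ranks of variable 1: 2, 7, 1, 6, 3, 4, 5
Ranks of variable 2: 1, 7, 5, 6, 4, 2, 3
d = r₁ − r₂: 1, 0, -4, 0, -1, 2, 2
d²: 1, 0, 16, 0, 1, 4, 4; Σd² = 26
ρ = 1 − 6·26/(7·48) = 1 − 156/336 = 0.536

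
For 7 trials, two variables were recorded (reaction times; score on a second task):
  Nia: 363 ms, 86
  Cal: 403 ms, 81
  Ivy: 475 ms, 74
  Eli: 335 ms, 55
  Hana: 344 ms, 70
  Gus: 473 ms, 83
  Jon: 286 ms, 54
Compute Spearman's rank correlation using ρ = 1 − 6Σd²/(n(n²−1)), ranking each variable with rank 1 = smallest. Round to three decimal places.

0.679

Ranks of variable 1: 4, 5, 7, 2, 3, 6, 1
Ranks of variable 2: 7, 5, 4, 2, 3, 6, 1
d = r₁ − r₂: -3, 0, 3, 0, 0, 0, 0
d²: 9, 0, 9, 0, 0, 0, 0; Σd² = 18
ρ = 1 − 6·18/(7·48) = 1 − 108/336 = 0.679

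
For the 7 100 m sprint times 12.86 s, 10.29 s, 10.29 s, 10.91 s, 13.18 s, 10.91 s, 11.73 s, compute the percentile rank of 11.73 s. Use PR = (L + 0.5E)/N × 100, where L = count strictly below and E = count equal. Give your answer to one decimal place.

64.3

N = 7.
Strictly below 11.73: 4. Equal to 11.73: 1.
PR = (4 + 0.5·1)/7 × 100 = 64.3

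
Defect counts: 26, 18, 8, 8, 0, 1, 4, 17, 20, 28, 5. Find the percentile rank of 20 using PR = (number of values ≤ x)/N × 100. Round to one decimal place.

N = 11.
Strictly below 20: 8. Equal to 20: 1.
PR = 9/11 × 100 = 81.8

81.8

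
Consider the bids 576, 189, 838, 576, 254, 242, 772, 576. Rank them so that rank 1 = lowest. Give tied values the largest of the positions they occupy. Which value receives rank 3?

254

Sorted (ascending): 189, 242, 254, 576, 576, 576, 772, 838
The 3 values of 576 occupy positions 4–6 → each gets rank 6.
Rank 3 → value 254.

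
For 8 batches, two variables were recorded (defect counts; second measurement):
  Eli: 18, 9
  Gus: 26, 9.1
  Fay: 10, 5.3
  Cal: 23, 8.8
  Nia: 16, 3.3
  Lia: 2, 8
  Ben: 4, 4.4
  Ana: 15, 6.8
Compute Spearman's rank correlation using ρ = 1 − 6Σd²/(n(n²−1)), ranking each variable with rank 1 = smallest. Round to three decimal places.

0.595

Ranks of variable 1: 6, 8, 3, 7, 5, 1, 2, 4
Ranks of variable 2: 7, 8, 3, 6, 1, 5, 2, 4
d = r₁ − r₂: -1, 0, 0, 1, 4, -4, 0, 0
d²: 1, 0, 0, 1, 16, 16, 0, 0; Σd² = 34
ρ = 1 − 6·34/(8·63) = 1 − 204/504 = 0.595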